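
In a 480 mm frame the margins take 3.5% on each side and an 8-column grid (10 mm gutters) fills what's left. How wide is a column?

47.05 mm

Each margin = 3.5% of 480 = 16.8 mm; content = 480 − 2·16.8 = 446.4 mm.
Subtracting 7 gutters of 10 leaves 376.4 for 8 columns, so c = 47.05 mm.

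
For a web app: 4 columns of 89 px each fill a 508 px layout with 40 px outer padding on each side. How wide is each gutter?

24 px

Take off 80 px of margins, leaving 428 px.
Columns use 356 px, leaving 72 px across 3 gutters = 24 px each.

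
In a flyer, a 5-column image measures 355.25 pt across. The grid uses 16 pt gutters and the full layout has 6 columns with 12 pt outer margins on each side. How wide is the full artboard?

453.5 pt

5c + 4·16 = 355.25 → 5c = 291.25 → c = 58.25 pt.
Total width: 2·12 + 6·58.25 + 5·16 = 453.5 pt.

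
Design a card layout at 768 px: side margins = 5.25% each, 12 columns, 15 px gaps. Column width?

43.53 px

Margins: 5.25% × 768 = 40.32 px each, so content = 768 − 80.64 = 687.36 px.
12 columns + 11 gaps: 12c + 11·15 = 687.36.
12c = 687.36 − 165 = 522.36, so c = 43.53 px.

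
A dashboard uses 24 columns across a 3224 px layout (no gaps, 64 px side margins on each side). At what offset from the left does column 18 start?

Subtract both margins: 3224 − 2·64 = 3096 px.
3096 / 24 = 129 px per column.
Before column 18: the margin + 17 columns + 17 gaps.
Offset = 64 + 17·(129 + 0) = 64 + 2193 = 2257 px.

2257 px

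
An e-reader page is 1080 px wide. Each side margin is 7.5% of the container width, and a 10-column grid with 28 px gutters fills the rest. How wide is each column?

1080 × (1 − 2·7.5%) = 1080 × 85% = 918 px for the columns.
Subtracting 9 gutters of 28 leaves 666 for 10 columns, so c = 66.6 px.

66.6 px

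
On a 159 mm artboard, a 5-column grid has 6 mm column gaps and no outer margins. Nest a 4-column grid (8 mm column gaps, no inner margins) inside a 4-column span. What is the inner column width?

25.5 mm

5 columns + 4 column gaps: 5c + 4·6 = 159.
5c = 159 − 24 = 135, so c = 27 mm.
Span of 4: 4·27 + 3·6 = 108 + 18 = 126 mm.
126 − 3·8 = 102; ÷4 gives d = 25.5 mm.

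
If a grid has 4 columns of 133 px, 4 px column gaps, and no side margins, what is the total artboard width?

544 px

Total width: 4·133 + 3·4 = 544 px.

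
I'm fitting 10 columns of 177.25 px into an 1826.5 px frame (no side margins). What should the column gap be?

10·177.25 + 9g = 1826.5 → 9g = 54 → g = 6 px.

6 px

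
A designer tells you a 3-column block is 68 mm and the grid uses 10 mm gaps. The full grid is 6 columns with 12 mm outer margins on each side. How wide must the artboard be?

170 mm

3 columns + 2 gaps: 3c + 2·10 = 68.
3c = 68 − 20 = 48, so c = 16 mm.
Total width: 2·12 + 6·16 + 5·10 = 170 mm.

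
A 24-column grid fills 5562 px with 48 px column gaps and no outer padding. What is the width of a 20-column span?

24c + 23·48 = 5562 → 24c = 4458 → c = 185.75 px.
Span of 20: 20·185.75 + 19·48 = 3715 + 912 = 4627 px.

4627 px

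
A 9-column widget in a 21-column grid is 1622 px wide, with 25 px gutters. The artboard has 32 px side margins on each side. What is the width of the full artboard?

Subtracting 8 gutters of 25 leaves 1422 for 9 columns, so c = 158 px.
Adding margins, columns and gutters: 64 + 3318 + 500 = 3882 px.

3882 px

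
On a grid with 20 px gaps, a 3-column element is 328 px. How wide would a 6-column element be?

3 columns + 2 gaps: 3c + 2·20 = 328.
3c = 328 − 40 = 288, so c = 96 px.
6 columns plus 5 gaps: 576 + 100 = 676 px.

676 px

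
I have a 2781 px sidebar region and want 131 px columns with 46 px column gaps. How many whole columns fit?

15 columns: 15·131 + 14·46 = 2609 px ≤ 2781.
16 columns: 2786 px > 2781. So 15.

15 columns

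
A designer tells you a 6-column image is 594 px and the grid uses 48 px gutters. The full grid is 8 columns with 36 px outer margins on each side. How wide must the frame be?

880 px

Subtracting 5 gutters of 48 leaves 354 for 6 columns, so c = 59 px.
Frame = 2·36 + 8·59 + 7·48 = 72 + 472 + 336 = 880 px.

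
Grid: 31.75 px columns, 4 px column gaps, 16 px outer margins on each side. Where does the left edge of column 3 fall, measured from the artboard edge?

87.5 px

Column 3 starts at margin + 2·(column + gutter) = 16 + 2·35.75 = 87.5 px.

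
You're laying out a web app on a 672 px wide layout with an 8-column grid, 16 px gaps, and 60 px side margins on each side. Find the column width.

55 px

Take off 120 px of margins, leaving 552 px.
8 columns + 7 gaps: 8c + 7·16 = 552.
8c = 552 − 112 = 440, so c = 55 px.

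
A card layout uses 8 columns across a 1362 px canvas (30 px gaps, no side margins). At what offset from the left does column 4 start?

Subtracting 7 gaps of 30 leaves 1152 for 8 columns, so c = 144 px.
Each column+gutter stride is 174 px; with no margin, 3 of them is 522 px.

522 px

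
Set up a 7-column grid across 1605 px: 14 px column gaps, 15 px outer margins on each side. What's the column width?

Content width = 1605 − 2·15 = 1575 px.
1575 − 6·14 = 1491; ÷7 gives c = 213 px.

213 px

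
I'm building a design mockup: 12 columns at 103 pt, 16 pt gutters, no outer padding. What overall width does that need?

1412 pt

Total width: 12·103 + 11·16 = 1412 pt.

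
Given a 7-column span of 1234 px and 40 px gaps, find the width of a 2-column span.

Subtracting 6 gaps of 40 leaves 994 for 7 columns, so c = 142 px.
2-column span = 2·142 + 1·40 = 324 px.

324 px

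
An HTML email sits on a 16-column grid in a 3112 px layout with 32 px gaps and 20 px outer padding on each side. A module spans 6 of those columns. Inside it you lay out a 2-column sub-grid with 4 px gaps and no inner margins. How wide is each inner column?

Take off 40 px of margins, leaving 3072 px.
Subtracting 15 gaps of 32 leaves 2592 for 16 columns, so c = 162 px.
Span of 6: 6·162 + 5·32 = 972 + 160 = 1132 px.
1132 − 1·4 = 1128; ÷2 gives d = 564 px.

564 px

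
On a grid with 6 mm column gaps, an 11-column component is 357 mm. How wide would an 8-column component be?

258 mm

357 − 10·6 = 297; ÷11 gives c = 27 mm.
Span of 8: 8·27 + 7·6 = 216 + 42 = 258 mm.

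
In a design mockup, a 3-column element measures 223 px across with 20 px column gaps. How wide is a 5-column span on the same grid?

385 px

223 − 2·20 = 183; ÷3 gives c = 61 px.
5-column span = 5·61 + 4·20 = 385 px.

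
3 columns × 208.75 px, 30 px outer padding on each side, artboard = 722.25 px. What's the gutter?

18 px

Take off 60 px of margins, leaving 662.25 px.
3 columns take 3·208.75 = 626.25 px; remaining 36 splits into 2 gutters.
g = 36 / 2 = 18 px.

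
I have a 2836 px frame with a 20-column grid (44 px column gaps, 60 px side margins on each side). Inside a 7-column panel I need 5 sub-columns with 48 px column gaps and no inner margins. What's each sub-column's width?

Outer content = 2836 − 2·60 = 2716 px.
2716 − 19·44 = 1880; ÷20 gives c = 94 px.
7 columns plus 6 column gaps: 658 + 264 = 922 px.
5 columns + 4 column gaps: 5d + 4·48 = 922.
5d = 922 − 192 = 730, so d = 146 px.

146 px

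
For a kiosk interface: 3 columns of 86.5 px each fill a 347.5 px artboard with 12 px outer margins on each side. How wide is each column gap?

32 px

Content width = 347.5 − 2·12 = 323.5 px.
Columns use 259.5 px, leaving 64 px across 2 column gaps = 32 px each.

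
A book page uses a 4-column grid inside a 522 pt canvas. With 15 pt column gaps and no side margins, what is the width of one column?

Subtracting 3 column gaps of 15 leaves 477 for 4 columns, so c = 119.25 pt.

119.25 pt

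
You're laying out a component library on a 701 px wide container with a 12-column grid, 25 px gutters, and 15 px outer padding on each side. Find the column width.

33 px

Inside the margins: 701 − 30 = 671 px.
671 − 11·25 = 396; ÷12 gives c = 33 px.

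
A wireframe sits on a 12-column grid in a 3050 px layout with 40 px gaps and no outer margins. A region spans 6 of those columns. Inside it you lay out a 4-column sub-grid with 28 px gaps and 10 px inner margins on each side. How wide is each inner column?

350.25 px

12 columns + 11 gaps: 12c + 11·40 = 3050.
12c = 3050 − 440 = 2610, so c = 217.5 px.
6-column span = 6·217.5 + 5·40 = 1505 px.
Inner content = 1505 − 2·10 = 1485 px.
1485 − 3·28 = 1401; ÷4 gives d = 350.25 px.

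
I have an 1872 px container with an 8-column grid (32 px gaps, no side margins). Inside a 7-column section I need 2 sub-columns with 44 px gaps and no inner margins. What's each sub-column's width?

795 px

Subtracting 7 gaps of 32 leaves 1648 for 8 columns, so c = 206 px.
7-column span = 7·206 + 6·32 = 1634 px.
1634 − 1·44 = 1590; ÷2 gives d = 795 px.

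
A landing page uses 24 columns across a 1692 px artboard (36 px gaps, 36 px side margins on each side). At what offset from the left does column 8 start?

Take off 72 px of margins, leaving 1620 px.
1620 − 23·36 = 792; ÷24 gives c = 33 px.
Column 8 starts at margin + 7·(column + gutter) = 36 + 7·69 = 519 px.

519 px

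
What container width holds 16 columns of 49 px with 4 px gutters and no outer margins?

844 px

Container = 16·49 + 15·4 = 784 + 60 = 844 px.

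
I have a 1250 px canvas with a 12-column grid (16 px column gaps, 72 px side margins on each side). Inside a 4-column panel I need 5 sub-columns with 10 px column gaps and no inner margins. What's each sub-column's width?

Subtract both margins: 1250 − 2·72 = 1106 px.
12c + 11·16 = 1106 → 12c = 930 → c = 77.5 px.
4-column span = 4·77.5 + 3·16 = 358 px.
Subtracting 4 column gaps of 10 leaves 318 for 5 columns, so d = 63.6 px.

63.6 px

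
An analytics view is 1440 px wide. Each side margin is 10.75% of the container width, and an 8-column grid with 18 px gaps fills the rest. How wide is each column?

125.55 px

Margins: 10.75% × 1440 = 154.8 px each, so content = 1440 − 309.6 = 1130.4 px.
1130.4 − 7·18 = 1004.4; ÷8 gives c = 125.55 px.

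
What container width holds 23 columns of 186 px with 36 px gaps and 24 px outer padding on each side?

5118 px

Total width: 2·24 + 23·186 + 22·36 = 5118 px.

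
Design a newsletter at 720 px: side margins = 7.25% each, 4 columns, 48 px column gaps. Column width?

117.9 px

720 × (1 − 2·7.25%) = 720 × 85.5% = 615.6 px for the columns.
4c + 3·48 = 615.6 → 4c = 471.6 → c = 117.9 px.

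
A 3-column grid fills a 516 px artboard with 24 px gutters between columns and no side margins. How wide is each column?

156 px

3 columns + 2 gutters: 3c + 2·24 = 516.
3c = 516 − 48 = 468, so c = 156 px.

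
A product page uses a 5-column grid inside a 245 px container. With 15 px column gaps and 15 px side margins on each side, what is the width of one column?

Content width = 245 − 2·15 = 215 px.
5 columns + 4 column gaps: 5c + 4·15 = 215.
5c = 215 − 60 = 155, so c = 31 px.

31 px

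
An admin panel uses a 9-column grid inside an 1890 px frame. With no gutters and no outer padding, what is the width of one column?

210 px

9c = 1890 → c = 210 px.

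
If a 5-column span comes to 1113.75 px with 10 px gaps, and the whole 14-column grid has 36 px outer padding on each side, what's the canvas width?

1113.75 − 4·10 = 1073.75; ÷5 gives c = 214.75 px.
Adding margins, columns and gutters: 72 + 3006.5 + 130 = 3208.5 px.

3208.5 px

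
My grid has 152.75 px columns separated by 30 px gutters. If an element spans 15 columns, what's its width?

2711.25 px

15 columns plus 14 gutters: 2291.25 + 420 = 2711.25 px.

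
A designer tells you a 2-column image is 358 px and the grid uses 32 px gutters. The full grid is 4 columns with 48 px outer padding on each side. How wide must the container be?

358 − 1·32 = 326; ÷2 gives c = 163 px.
Total width: 2·48 + 4·163 + 3·32 = 844 px.

844 px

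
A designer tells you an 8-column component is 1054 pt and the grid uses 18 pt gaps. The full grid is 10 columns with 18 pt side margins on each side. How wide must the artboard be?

1358 pt

8 columns + 7 gaps: 8c + 7·18 = 1054.
8c = 1054 − 126 = 928, so c = 116 pt.
Total width: 2·18 + 10·116 + 9·18 = 1358 pt.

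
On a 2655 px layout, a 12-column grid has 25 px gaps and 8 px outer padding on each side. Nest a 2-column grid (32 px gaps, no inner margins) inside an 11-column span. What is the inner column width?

1192.5 px

Subtract both margins: 2655 − 2·8 = 2639 px.
2639 − 11·25 = 2364; ÷12 gives c = 197 px.
Span of 11: 11·197 + 10·25 = 2167 + 250 = 2417 px.
2d + 1·32 = 2417 → 2d = 2385 → d = 1192.5 px.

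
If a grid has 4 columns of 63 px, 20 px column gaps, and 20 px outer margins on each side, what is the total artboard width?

Artboard = 2·20 + 4·63 + 3·20 = 40 + 252 + 60 = 352 px.

352 px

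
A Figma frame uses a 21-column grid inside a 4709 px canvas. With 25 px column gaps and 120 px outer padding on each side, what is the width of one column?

Inside the margins: 4709 − 240 = 4469 px.
Subtracting 20 column gaps of 25 leaves 3969 for 21 columns, so c = 189 px.

189 px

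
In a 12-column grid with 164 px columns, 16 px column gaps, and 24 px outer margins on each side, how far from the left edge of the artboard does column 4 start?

Before column 4: the margin + 3 columns + 3 column gaps.
Offset = 24 + 3·(164 + 16) = 24 + 540 = 564 px.

564 px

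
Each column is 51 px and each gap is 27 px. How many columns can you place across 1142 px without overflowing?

14 columns

14 columns: 14·51 + 13·27 = 1065 px ≤ 1142.
15 columns: 1143 px > 1142. So 14.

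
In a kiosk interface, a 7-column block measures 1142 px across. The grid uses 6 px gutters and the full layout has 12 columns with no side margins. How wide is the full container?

1142 − 6·6 = 1106; ÷7 gives c = 158 px.
Total width: 12·158 + 11·6 = 1962 px.

1962 px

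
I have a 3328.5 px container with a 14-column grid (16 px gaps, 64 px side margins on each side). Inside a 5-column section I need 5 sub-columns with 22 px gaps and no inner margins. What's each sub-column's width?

208.95 px

Subtract both margins: 3328.5 − 2·64 = 3200.5 px.
Subtracting 13 gaps of 16 leaves 2992.5 for 14 columns, so c = 213.75 px.
5-column span = 5·213.75 + 4·16 = 1132.75 px.
5 columns + 4 gaps: 5d + 4·22 = 1132.75.
5d = 1132.75 − 88 = 1044.75, so d = 208.95 px.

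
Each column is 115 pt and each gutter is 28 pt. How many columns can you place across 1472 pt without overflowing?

10 columns: 10·115 + 9·28 = 1402 pt ≤ 1472.
11 columns: 1545 pt > 1472. So 10.

10 columns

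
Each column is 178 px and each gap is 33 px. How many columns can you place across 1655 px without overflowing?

8 columns

8 columns: 8·178 + 7·33 = 1655 px ≤ 1655.
9 columns: 1866 px > 1655. So 8.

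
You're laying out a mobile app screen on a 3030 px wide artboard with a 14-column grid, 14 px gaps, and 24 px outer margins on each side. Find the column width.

Content width = 3030 − 2·24 = 2982 px.
Subtracting 13 gaps of 14 leaves 2800 for 14 columns, so c = 200 px.

200 px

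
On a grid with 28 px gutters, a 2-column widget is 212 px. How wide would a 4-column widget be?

452 px

2c + 1·28 = 212 → 2c = 184 → c = 92 px.
Span of 4: 4·92 + 3·28 = 368 + 84 = 452 px.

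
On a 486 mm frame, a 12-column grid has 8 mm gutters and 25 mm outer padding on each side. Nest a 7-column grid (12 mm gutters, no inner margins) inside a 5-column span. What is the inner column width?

15 mm

Outer content = 486 − 2·25 = 436 mm.
12c + 11·8 = 436 → 12c = 348 → c = 29 mm.
5 columns plus 4 gutters: 145 + 32 = 177 mm.
177 − 6·12 = 105; ÷7 gives d = 15 mm.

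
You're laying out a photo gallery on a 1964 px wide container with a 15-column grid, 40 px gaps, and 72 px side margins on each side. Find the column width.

Inside the margins: 1964 − 144 = 1820 px.
15 columns + 14 gaps: 15c + 14·40 = 1820.
15c = 1820 − 560 = 1260, so c = 84 px.

84 px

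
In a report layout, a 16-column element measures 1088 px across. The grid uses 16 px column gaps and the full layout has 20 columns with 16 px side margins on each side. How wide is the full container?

1396 px

16c + 15·16 = 1088 → 16c = 848 → c = 53 px.
Adding margins, columns and gutters: 32 + 1060 + 304 = 1396 px.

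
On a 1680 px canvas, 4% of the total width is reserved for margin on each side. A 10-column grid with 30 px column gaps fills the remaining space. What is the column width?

1680 × (1 − 2·4%) = 1680 × 92% = 1545.6 px for the columns.
10 columns + 9 column gaps: 10c + 9·30 = 1545.6.
10c = 1545.6 − 270 = 1275.6, so c = 127.56 px.

127.56 px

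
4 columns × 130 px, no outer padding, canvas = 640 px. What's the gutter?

40 px

4 columns take 4·130 = 520 px; remaining 120 splits into 3 gutters.
g = 120 / 3 = 40 px.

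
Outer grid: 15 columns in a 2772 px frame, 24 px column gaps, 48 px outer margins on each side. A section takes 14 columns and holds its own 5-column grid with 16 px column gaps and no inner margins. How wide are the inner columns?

486.4 px

Outer content = 2772 − 2·48 = 2676 px.
Subtracting 14 column gaps of 24 leaves 2340 for 15 columns, so c = 156 px.
14 columns plus 13 column gaps: 2184 + 312 = 2496 px.
2496 − 4·16 = 2432; ÷5 gives d = 486.4 px.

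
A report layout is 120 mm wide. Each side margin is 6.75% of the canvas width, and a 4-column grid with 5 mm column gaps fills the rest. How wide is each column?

22.2 mm

Each margin = 6.75% of 120 = 8.1 mm; content = 120 − 2·8.1 = 103.8 mm.
4c + 3·5 = 103.8 → 4c = 88.8 → c = 22.2 mm.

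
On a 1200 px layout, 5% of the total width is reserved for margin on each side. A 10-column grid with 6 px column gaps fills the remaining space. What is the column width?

Each margin = 5% of 1200 = 60 px; content = 1200 − 2·60 = 1080 px.
10 columns + 9 column gaps: 10c + 9·6 = 1080.
10c = 1080 − 54 = 1026, so c = 102.6 px.

102.6 px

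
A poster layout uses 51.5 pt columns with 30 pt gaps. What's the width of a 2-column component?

133 pt

Span of 2: 2·51.5 + 1·30 = 103 + 30 = 133 pt.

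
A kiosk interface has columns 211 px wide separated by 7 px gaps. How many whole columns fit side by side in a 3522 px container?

Each extra column adds 211 + 7 = 218 px.
(3522 + 7) / 218 = 16.19, so 16 columns fit.

16 columns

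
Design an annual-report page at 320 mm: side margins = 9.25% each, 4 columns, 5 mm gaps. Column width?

320 × (1 − 2·9.25%) = 320 × 81.5% = 260.8 mm for the columns.
4 columns + 3 gaps: 4c + 3·5 = 260.8.
4c = 260.8 − 15 = 245.8, so c = 61.45 mm.

61.45 mm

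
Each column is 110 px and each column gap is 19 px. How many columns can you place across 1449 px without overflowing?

11 columns

Each extra column adds 110 + 19 = 129 px.
(1449 + 19) / 129 = 11.38, so 11 columns fit.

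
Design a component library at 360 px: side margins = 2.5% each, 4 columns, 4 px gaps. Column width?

Margins: 2.5% × 360 = 9 px each, so content = 360 − 18 = 342 px.
342 − 3·4 = 330; ÷4 gives c = 82.5 px.

82.5 px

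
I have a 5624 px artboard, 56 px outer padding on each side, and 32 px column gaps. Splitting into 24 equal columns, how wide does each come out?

199 px

Content width = 5624 − 2·56 = 5512 px.
24 columns + 23 column gaps: 24c + 23·32 = 5512.
24c = 5512 − 736 = 4776, so c = 199 px.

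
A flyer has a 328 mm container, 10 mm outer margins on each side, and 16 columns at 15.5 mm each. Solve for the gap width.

Take off 20 mm of margins, leaving 308 mm.
16·15.5 + 15g = 308 → 15g = 60 → g = 4 mm.

4 mm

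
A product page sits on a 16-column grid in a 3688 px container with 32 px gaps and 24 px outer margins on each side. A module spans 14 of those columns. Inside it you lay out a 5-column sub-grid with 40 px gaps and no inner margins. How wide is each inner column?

604.2 px

Outer content = 3688 − 2·24 = 3640 px.
16c + 15·32 = 3640 → 16c = 3160 → c = 197.5 px.
14 columns plus 13 gaps: 2765 + 416 = 3181 px.
Subtracting 4 gaps of 40 leaves 3021 for 5 columns, so d = 604.2 px.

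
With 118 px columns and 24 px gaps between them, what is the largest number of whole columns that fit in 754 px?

k columns need k·118 + (k−1)·24 = k·142 − 24.
k·142 − 24 ≤ 754 → k ≤ 778 / 142 ≈ 5.48, so k = 5.

5 columns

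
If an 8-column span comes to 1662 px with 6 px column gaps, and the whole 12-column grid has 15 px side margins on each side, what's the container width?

2526 px

1662 − 7·6 = 1620; ÷8 gives c = 202.5 px.
Adding margins, columns and gutters: 30 + 2430 + 66 = 2526 px.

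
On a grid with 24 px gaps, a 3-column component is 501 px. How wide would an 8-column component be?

1376 px

Subtracting 2 gaps of 24 leaves 453 for 3 columns, so c = 151 px.
8-column span = 8·151 + 7·24 = 1376 px.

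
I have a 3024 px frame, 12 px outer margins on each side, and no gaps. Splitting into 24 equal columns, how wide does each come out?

Inside the margins: 3024 − 24 = 3000 px.
24c = 3000 → c = 125 px.

125 px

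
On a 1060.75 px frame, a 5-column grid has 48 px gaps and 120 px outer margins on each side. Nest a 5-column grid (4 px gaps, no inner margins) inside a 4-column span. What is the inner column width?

126.2 px

Take off 240 px of margins, leaving 820.75 px.
5c + 4·48 = 820.75 → 5c = 628.75 → c = 125.75 px.
4-column span = 4·125.75 + 3·48 = 647 px.
5d + 4·4 = 647 → 5d = 631 → d = 126.2 px.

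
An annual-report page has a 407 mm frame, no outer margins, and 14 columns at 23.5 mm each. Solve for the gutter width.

Columns use 329 mm, leaving 78 mm across 13 gutters = 6 mm each.

6 mm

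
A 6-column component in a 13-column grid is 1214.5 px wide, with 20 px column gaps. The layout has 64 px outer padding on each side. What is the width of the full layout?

6 columns + 5 column gaps: 6c + 5·20 = 1214.5.
6c = 1214.5 − 100 = 1114.5, so c = 185.75 px.
Adding margins, columns and gutters: 128 + 2414.75 + 240 = 2782.75 px.

2782.75 px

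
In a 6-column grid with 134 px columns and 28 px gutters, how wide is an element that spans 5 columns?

Span of 5: 5·134 + 4·28 = 670 + 112 = 782 px.

782 px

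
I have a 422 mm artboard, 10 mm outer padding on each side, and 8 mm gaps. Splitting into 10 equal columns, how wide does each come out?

Take off 20 mm of margins, leaving 402 mm.
402 − 9·8 = 330; ÷10 gives c = 33 mm.

33 mm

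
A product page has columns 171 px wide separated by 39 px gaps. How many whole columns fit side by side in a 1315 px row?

6 columns

k columns need k·171 + (k−1)·39 = k·210 − 39.
k·210 − 39 ≤ 1315 → k ≤ 1354 / 210 ≈ 6.45, so k = 6.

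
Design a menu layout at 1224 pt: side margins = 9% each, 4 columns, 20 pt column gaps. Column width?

Each margin = 9% of 1224 = 110.16 pt; content = 1224 − 2·110.16 = 1003.68 pt.
4 columns + 3 column gaps: 4c + 3·20 = 1003.68.
4c = 1003.68 − 60 = 943.68, so c = 235.92 pt.

235.92 pt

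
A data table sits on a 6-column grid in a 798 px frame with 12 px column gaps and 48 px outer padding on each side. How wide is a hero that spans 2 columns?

Inside the margins: 798 − 96 = 702 px.
6c + 5·12 = 702 → 6c = 642 → c = 107 px.
2 columns plus 1 column gap: 214 + 12 = 226 px.

226 px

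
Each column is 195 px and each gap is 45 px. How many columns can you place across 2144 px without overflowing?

Each extra column adds 195 + 45 = 240 px.
(2144 + 45) / 240 = 9.12, so 9 columns fit.

9 columns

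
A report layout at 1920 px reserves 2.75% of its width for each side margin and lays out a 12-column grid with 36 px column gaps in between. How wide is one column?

1920 × (1 − 2·2.75%) = 1920 × 94.5% = 1814.4 px for the columns.
12c + 11·36 = 1814.4 → 12c = 1418.4 → c = 118.2 px.

118.2 px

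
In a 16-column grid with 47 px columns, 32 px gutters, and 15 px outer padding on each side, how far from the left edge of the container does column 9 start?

647 px

Each column+gutter stride is 79 px; 8 of them past the 15 px margin is 15 + 632 = 647 px.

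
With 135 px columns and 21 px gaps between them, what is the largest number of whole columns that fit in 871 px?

5 columns: 5·135 + 4·21 = 759 px ≤ 871.
6 columns: 915 px > 871. So 5.

5 columns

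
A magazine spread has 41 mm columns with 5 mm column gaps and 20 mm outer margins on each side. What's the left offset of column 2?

66 mm

Before column 2: the margin + 1 column + 1 column gap.
Offset = 20 + 1·(41 + 5) = 20 + 46 = 66 mm.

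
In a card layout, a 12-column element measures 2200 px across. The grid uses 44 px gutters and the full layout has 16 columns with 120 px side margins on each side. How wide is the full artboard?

Subtracting 11 gutters of 44 leaves 1716 for 12 columns, so c = 143 px.
Total width: 2·120 + 16·143 + 15·44 = 3188 px.

3188 px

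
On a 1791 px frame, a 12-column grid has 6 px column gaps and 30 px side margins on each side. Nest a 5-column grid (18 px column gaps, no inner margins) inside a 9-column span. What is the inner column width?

Take off 60 px of margins, leaving 1731 px.
Subtracting 11 column gaps of 6 leaves 1665 for 12 columns, so c = 138.75 px.
Span of 9: 9·138.75 + 8·6 = 1248.75 + 48 = 1296.75 px.
5 columns + 4 column gaps: 5d + 4·18 = 1296.75.
5d = 1296.75 − 72 = 1224.75, so d = 244.95 px.

244.95 px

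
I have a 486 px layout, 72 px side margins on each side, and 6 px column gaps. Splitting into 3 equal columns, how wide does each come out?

Content width = 486 − 2·72 = 342 px.
Subtracting 2 column gaps of 6 leaves 330 for 3 columns, so c = 110 px.

110 px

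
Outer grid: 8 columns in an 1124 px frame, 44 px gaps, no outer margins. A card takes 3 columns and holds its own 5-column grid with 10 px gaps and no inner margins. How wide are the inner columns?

1124 − 7·44 = 816; ÷8 gives c = 102 px.
3 columns plus 2 gaps: 306 + 88 = 394 px.
5d + 4·10 = 394 → 5d = 354 → d = 70.8 px.

70.8 px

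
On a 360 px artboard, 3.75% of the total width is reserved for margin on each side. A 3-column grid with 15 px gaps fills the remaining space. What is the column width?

101 px

Margins: 3.75% × 360 = 13.5 px each, so content = 360 − 27 = 333 px.
Subtracting 2 gaps of 15 leaves 303 for 3 columns, so c = 101 px.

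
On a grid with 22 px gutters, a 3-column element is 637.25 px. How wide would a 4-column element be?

3 columns + 2 gutters: 3c + 2·22 = 637.25.
3c = 637.25 − 44 = 593.25, so c = 197.75 px.
Span of 4: 4·197.75 + 3·22 = 791 + 66 = 857 px.

857 px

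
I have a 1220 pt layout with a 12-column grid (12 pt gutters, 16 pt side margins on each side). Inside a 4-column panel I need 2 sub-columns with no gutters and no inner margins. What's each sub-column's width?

194 pt

Take off 32 pt of margins, leaving 1188 pt.
12 columns + 11 gutters: 12c + 11·12 = 1188.
12c = 1188 − 132 = 1056, so c = 88 pt.
4 columns plus 3 gutters: 352 + 36 = 388 pt.
388 / 2 = 194 pt per column.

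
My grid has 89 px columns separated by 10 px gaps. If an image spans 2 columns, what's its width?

188 px

Span of 2: 2·89 + 1·10 = 178 + 10 = 188 px.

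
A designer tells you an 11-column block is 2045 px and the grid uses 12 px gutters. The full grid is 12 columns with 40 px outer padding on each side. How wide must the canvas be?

2312 px

11c + 10·12 = 2045 → 11c = 1925 → c = 175 px.
Adding margins, columns and gutters: 80 + 2100 + 132 = 2312 px.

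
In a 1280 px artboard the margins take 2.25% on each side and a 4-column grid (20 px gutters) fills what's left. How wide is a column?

Margins: 2.25% × 1280 = 28.8 px each, so content = 1280 − 57.6 = 1222.4 px.
4c + 3·20 = 1222.4 → 4c = 1162.4 → c = 290.6 px.

290.6 px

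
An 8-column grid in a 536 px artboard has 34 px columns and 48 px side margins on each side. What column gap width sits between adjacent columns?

Content width = 536 − 2·48 = 440 px.
8·34 + 7g = 440 → 7g = 168 → g = 24 px.

24 px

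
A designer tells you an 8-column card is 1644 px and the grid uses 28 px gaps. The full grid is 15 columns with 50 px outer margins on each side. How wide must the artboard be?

1644 − 7·28 = 1448; ÷8 gives c = 181 px.
Adding margins, columns and gutters: 100 + 2715 + 392 = 3207 px.

3207 px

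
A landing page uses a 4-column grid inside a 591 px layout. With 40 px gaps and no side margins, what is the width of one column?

4 columns + 3 gaps: 4c + 3·40 = 591.
4c = 591 − 120 = 471, so c = 117.75 px.

117.75 px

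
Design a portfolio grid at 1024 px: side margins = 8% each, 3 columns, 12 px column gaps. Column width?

278.72 px

Margins: 8% × 1024 = 81.92 px each, so content = 1024 − 163.84 = 860.16 px.
3c + 2·12 = 860.16 → 3c = 836.16 → c = 278.72 px.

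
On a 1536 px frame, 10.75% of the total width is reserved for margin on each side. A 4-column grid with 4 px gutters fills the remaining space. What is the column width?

Margins: 10.75% × 1536 = 165.12 px each, so content = 1536 − 330.24 = 1205.76 px.
1205.76 − 3·4 = 1193.76; ÷4 gives c = 298.44 px.

298.44 px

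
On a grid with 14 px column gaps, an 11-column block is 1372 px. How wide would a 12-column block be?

11 columns + 10 column gaps: 11c + 10·14 = 1372.
11c = 1372 − 140 = 1232, so c = 112 px.
12-column span = 12·112 + 11·14 = 1498 px.

1498 px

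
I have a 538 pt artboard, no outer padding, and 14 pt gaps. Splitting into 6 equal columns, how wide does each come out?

6 columns + 5 gaps: 6c + 5·14 = 538.
6c = 538 − 70 = 468, so c = 78 pt.

78 pt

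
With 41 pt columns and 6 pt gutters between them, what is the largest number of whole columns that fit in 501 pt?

10 columns

10 columns: 10·41 + 9·6 = 464 pt ≤ 501.
11 columns: 511 pt > 501. So 10.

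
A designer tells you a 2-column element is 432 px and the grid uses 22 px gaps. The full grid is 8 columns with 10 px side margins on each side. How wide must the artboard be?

1814 px

432 − 1·22 = 410; ÷2 gives c = 205 px.
Total width: 2·10 + 8·205 + 7·22 = 1814 px.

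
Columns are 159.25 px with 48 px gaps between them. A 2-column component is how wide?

2 columns plus 1 gap: 318.5 + 48 = 366.5 px.

366.5 px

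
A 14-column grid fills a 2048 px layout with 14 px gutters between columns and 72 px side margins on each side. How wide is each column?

Inside the margins: 2048 − 144 = 1904 px.
14c + 13·14 = 1904 → 14c = 1722 → c = 123 px.

123 px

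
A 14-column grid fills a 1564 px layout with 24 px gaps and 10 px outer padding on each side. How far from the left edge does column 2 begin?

Content = 1564 − 2·10 = 1544 px.
14c + 13·24 = 1544 → 14c = 1232 → c = 88 px.
Each column+gutter stride is 112 px; 1 of them past the 10 px margin is 10 + 112 = 122 px.

122 px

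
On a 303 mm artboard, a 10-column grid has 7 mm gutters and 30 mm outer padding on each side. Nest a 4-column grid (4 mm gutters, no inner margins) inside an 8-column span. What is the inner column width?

45.25 mm

Inside the margins: 303 − 60 = 243 mm.
243 − 9·7 = 180; ÷10 gives c = 18 mm.
8-column span = 8·18 + 7·7 = 193 mm.
Subtracting 3 gutters of 4 leaves 181 for 4 columns, so d = 45.25 mm.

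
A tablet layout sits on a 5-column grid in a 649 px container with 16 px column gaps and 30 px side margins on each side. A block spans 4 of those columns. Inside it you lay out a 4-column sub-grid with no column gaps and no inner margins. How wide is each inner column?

117 px

Inside the margins: 649 − 60 = 589 px.
5 columns + 4 column gaps: 5c + 4·16 = 589.
5c = 589 − 64 = 525, so c = 105 px.
Span of 4: 4·105 + 3·16 = 420 + 48 = 468 px.
468 / 4 = 117 px per column.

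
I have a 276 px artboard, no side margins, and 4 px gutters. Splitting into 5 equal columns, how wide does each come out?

52 px

5c + 4·4 = 276 → 5c = 260 → c = 52 px.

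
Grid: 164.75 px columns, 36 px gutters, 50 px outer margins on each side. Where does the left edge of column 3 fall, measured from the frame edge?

Before column 3: the margin + 2 columns + 2 gutters.
Offset = 50 + 2·(164.75 + 36) = 50 + 401.5 = 451.5 px.

451.5 px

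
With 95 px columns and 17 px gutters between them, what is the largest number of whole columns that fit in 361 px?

3 columns: 3·95 + 2·17 = 319 px ≤ 361.
4 columns: 431 px > 361. So 3.

3 columns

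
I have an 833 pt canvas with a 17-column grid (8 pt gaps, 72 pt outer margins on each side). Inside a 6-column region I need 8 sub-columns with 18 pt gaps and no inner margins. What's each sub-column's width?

14 pt

Subtract both margins: 833 − 2·72 = 689 pt.
Subtracting 16 gaps of 8 leaves 561 for 17 columns, so c = 33 pt.
Span of 6: 6·33 + 5·8 = 198 + 40 = 238 pt.
8 columns + 7 gaps: 8d + 7·18 = 238.
8d = 238 − 126 = 112, so d = 14 pt.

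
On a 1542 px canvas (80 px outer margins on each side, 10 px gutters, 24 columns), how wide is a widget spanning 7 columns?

Subtract both margins: 1542 − 2·80 = 1382 px.
Subtracting 23 gutters of 10 leaves 1152 for 24 columns, so c = 48 px.
Span of 7: 7·48 + 6·10 = 336 + 60 = 396 px.

396 px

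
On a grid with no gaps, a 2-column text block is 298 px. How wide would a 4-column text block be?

596 px

2c = 298 → c = 149 px.
With no gaps, 4 columns span 4·149 = 596 px.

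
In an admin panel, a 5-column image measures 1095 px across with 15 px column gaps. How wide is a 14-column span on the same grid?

5c + 4·15 = 1095 → 5c = 1035 → c = 207 px.
Span of 14: 14·207 + 13·15 = 2898 + 195 = 3093 px.

3093 px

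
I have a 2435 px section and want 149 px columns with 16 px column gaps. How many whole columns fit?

k columns need k·149 + (k−1)·16 = k·165 − 16.
k·165 − 16 ≤ 2435 → k ≤ 2451 / 165 ≈ 14.85, so k = 14.

14 columns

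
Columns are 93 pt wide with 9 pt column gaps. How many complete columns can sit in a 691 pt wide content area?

6 columns

6 columns: 6·93 + 5·9 = 603 pt ≤ 691.
7 columns: 705 pt > 691. So 6.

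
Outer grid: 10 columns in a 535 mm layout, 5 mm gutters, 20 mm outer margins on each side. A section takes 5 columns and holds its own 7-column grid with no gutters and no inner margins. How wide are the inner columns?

35 mm

Inside the margins: 535 − 40 = 495 mm.
495 − 9·5 = 450; ÷10 gives c = 45 mm.
5-column span = 5·45 + 4·5 = 245 mm.
7d = 245 → d = 35 mm.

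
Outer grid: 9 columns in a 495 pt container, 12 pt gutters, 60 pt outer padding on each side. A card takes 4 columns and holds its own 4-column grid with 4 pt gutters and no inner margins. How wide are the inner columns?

Subtract both margins: 495 − 2·60 = 375 pt.
9 columns + 8 gutters: 9c + 8·12 = 375.
9c = 375 − 96 = 279, so c = 31 pt.
Span of 4: 4·31 + 3·12 = 124 + 36 = 160 pt.
Subtracting 3 gutters of 4 leaves 148 for 4 columns, so d = 37 pt.

37 pt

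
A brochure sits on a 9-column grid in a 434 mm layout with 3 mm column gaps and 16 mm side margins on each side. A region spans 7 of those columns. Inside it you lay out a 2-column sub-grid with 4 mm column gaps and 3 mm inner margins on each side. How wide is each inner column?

Subtract both margins: 434 − 2·16 = 402 mm.
402 − 8·3 = 378; ÷9 gives c = 42 mm.
Span of 7: 7·42 + 6·3 = 294 + 18 = 312 mm.
Inner content = 312 − 2·3 = 306 mm.
2d + 1·4 = 306 → 2d = 302 → d = 151 mm.

151 mm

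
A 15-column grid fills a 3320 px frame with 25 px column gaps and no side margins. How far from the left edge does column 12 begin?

Subtracting 14 column gaps of 25 leaves 2970 for 15 columns, so c = 198 px.
No margin, so column 12 starts at 11·(column + gutter) = 11·223 = 2453 px.

2453 px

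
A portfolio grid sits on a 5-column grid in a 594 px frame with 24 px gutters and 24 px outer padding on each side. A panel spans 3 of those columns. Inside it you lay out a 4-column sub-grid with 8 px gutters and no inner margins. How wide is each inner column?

Inside the margins: 594 − 48 = 546 px.
5 columns + 4 gutters: 5c + 4·24 = 546.
5c = 546 − 96 = 450, so c = 90 px.
3 columns plus 2 gutters: 270 + 48 = 318 px.
4d + 3·8 = 318 → 4d = 294 → d = 73.5 px.

73.5 px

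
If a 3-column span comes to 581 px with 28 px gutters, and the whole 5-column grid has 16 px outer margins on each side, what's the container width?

3 columns + 2 gutters: 3c + 2·28 = 581.
3c = 581 − 56 = 525, so c = 175 px.
Adding margins, columns and gutters: 32 + 875 + 112 = 1019 px.

1019 px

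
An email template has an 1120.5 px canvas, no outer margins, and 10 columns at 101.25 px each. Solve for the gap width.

10 columns take 10·101.25 = 1012.5 px; remaining 108 splits into 9 gaps.
g = 108 / 9 = 12 px.

12 px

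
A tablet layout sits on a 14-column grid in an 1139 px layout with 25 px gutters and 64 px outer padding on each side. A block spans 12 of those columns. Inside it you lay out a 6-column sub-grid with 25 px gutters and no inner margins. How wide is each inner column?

123 px

Inside the margins: 1139 − 128 = 1011 px.
14c + 13·25 = 1011 → 14c = 686 → c = 49 px.
Span of 12: 12·49 + 11·25 = 588 + 275 = 863 px.
863 − 5·25 = 738; ÷6 gives d = 123 px.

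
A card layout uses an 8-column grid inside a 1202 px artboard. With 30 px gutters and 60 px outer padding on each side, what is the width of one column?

Content width = 1202 − 2·60 = 1082 px.
8 columns + 7 gutters: 8c + 7·30 = 1082.
8c = 1082 − 210 = 872, so c = 109 px.

109 px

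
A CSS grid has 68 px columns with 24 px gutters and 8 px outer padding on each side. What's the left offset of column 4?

Each column+gutter stride is 92 px; 3 of them past the 8 px margin is 8 + 276 = 284 px.

284 px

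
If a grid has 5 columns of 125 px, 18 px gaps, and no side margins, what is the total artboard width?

697 px

Artboard = 5·125 + 4·18 = 625 + 72 = 697 px.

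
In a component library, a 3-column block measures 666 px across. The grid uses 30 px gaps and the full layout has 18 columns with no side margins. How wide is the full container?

666 − 2·30 = 606; ÷3 gives c = 202 px.
Summing: 3636 + 510 = 4146 px.

4146 px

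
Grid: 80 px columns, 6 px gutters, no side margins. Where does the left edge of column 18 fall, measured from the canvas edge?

Each column+gutter stride is 86 px; with no margin, 17 of them is 1462 px.

1462 px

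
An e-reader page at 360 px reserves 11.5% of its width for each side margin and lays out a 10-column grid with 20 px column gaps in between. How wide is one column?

360 × (1 − 2·11.5%) = 360 × 77% = 277.2 px for the columns.
10c + 9·20 = 277.2 → 10c = 97.2 → c = 9.72 px.

9.72 px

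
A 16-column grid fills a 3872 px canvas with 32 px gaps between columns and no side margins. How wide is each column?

212 px

16 columns + 15 gaps: 16c + 15·32 = 3872.
16c = 3872 − 480 = 3392, so c = 212 px.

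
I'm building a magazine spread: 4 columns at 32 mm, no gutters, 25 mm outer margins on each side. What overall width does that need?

178 mm

Total width: 2·25 + 4·32 = 178 mm.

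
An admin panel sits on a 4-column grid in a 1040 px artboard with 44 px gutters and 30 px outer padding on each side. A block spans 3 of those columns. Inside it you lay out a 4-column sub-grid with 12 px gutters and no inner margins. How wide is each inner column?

Take off 60 px of margins, leaving 980 px.
4 columns + 3 gutters: 4c + 3·44 = 980.
4c = 980 − 132 = 848, so c = 212 px.
Span of 3: 3·212 + 2·44 = 636 + 88 = 724 px.
724 − 3·12 = 688; ÷4 gives d = 172 px.

172 px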